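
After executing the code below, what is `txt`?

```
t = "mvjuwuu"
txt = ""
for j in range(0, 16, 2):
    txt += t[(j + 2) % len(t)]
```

j=0: add t[2]='j' → 'j'
j=2: add t[4]='w' → 'jw'
j=4: add t[6]='u' → 'jwu'
j=6: add t[1]='v' → 'jwuv'
j=8: add t[3]='u' → 'jwuvu'
j=10: add t[5]='u' → 'jwuvuu'
j=12: add t[0]='m' → 'jwuvuum'
j=14: add t[2]='j' → 'jwuvuumj'

'jwuvuumj'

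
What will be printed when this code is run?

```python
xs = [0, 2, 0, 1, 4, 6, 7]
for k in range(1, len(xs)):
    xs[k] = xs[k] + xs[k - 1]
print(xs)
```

k=1: xs[1] = 2+0 = 2 → [0, 2, 0, 1, 4, 6, 7]
k=2: xs[2] = 0+2 = 2 → [0, 2, 2, 1, 4, 6, 7]
k=3: xs[3] = 1+2 = 3 → [0, 2, 2, 3, 4, 6, 7]
k=4: xs[4] = 4+3 = 7 → [0, 2, 2, 3, 7, 6, 7]
k=5: xs[5] = 6+7 = 13 → [0, 2, 2, 3, 7, 13, 7]
k=6: xs[6] = 7+13 = 20 → [0, 2, 2, 3, 7, 13, 20]

[0, 2, 2, 3, 7, 13, 20]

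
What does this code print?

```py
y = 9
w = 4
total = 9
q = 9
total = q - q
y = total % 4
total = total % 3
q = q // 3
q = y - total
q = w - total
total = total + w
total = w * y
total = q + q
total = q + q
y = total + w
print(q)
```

4

total = 9-9 = 0
y = 0%4 = 0
total = 0%3 = 0
q = 9//3 = 3
q = 0-0 = 0
q = 4-0 = 4
total = 0+4 = 4
total = 4*0 = 0
total = 4+4 = 8
total = 4+4 = 8
y = 8+4 = 12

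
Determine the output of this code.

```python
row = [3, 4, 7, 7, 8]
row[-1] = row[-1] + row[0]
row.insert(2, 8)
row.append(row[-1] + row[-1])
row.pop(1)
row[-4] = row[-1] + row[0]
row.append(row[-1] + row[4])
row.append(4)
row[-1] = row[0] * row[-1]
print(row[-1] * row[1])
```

96

row[-1] = row[-1]+row[0] = 8+3 = 11 → [3, 4, 7, 7, 11]
insert 8 at 2 → [3, 4, 8, 7, 7, 11]
append row[-1]+row[-1] = 11+11 = 22 → [3, 4, 8, 7, 7, 11, 22]
pop(1) removes 4 → [3, 8, 7, 7, 11, 22]
row[-4] = row[-1]+row[0] = 22+3 = 25 → [3, 8, 25, 7, 11, 22]
append row[-1]+row[4] = 22+11 = 33 → [3, 8, 25, 7, 11, 22, 33]
append 4 → [3, 8, 25, 7, 11, 22, 33, 4]
row[-1] = row[0]*row[-1] = 3*4 = 12 → [3, 8, 25, 7, 11, 22, 33, 12]
row[-1]*row[1] = 12*8 = 96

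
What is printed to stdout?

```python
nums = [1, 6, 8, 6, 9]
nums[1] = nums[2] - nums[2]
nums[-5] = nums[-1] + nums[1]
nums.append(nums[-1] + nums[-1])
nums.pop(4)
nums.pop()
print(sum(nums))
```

nums[1] = nums[2]-nums[2] = 8-8 = 0 → [1, 0, 8, 6, 9]
nums[-5] = nums[-1]+nums[1] = 9+0 = 9 → [9, 0, 8, 6, 9]
append nums[-1]+nums[-1] = 9+9 = 18 → [9, 0, 8, 6, 9, 18]
pop(4) removes 9 → [9, 0, 8, 6, 18]
pop() removes 18 → [9, 0, 8, 6]
sum = 23

23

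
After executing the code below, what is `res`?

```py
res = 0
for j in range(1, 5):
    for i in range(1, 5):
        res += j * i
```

j=1,i=1: res = 0+1 = 1
j=1,i=2: res = 1+2 = 3
j=1,i=3: res = 3+3 = 6
j=1,i=4: res = 6+4 = 10
j=2,i=1: res = 10+2 = 12
j=2,i=2: res = 12+4 = 16
j=2,i=3: res = 16+6 = 22
j=2,i=4: res = 22+8 = 30
j=3,i=1: res = 30+3 = 33
j=3,i=2: res = 33+6 = 39
j=3,i=3: res = 39+9 = 48
j=3,i=4: res = 48+12 = 60
j=4,i=1: res = 60+4 = 64
j=4,i=2: res = 64+8 = 72
j=4,i=3: res = 72+12 = 84
j=4,i=4: res = 84+16 = 100

100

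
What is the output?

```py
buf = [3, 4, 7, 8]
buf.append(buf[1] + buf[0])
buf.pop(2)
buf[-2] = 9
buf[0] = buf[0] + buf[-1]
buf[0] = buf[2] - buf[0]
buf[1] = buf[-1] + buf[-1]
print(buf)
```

append buf[1]+buf[0] = 4+3 = 7 → [3, 4, 7, 8, 7]
pop(2) removes 7 → [3, 4, 8, 7]
buf[-2] = 9 → [3, 4, 9, 7]
buf[0] = buf[0]+buf[-1] = 3+7 = 10 → [10, 4, 9, 7]
buf[0] = buf[2]-buf[0] = 9-10 = -1 → [-1, 4, 9, 7]
buf[1] = buf[-1]+buf[-1] = 7+7 = 14 → [-1, 14, 9, 7]

[-1, 14, 9, 7]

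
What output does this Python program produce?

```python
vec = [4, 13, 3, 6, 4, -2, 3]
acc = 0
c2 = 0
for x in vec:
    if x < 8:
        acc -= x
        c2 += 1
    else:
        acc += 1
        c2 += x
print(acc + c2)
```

x=4: <8, acc = 0-4 = -4; c2=1
x=13: not <8, acc = (-4)+1 = -3; c2=14
x=3: <8, acc = (-3)-3 = -6; c2=15
x=6: <8, acc = (-6)-6 = -12; c2=16
x=4: <8, acc = (-12)-4 = -16; c2=17
x=-2: <8, acc = (-16)-(-2) = -14; c2=18
x=3: <8, acc = (-14)-3 = -17; c2=19
acc+c2 = (-17)+19 = 2

2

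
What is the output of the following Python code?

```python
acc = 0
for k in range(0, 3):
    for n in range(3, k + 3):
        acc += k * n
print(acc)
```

k=1,n=3: acc = 0+3 = 3
k=2,n=3: acc = 3+6 = 9
k=2,n=4: acc = 9+8 = 17

17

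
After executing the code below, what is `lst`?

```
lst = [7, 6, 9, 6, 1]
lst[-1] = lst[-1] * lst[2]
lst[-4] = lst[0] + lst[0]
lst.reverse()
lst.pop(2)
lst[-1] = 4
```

[9, 6, 14, 4]

lst[-1] = lst[-1]*lst[2] = 1*9 = 9 → [7, 6, 9, 6, 9]
lst[-4] = lst[0]+lst[0] = 7+7 = 14 → [7, 14, 9, 6, 9]
reverse → [9, 6, 9, 14, 7]
pop(2) removes 9 → [9, 6, 14, 7]
lst[-1] = 4 → [9, 6, 14, 4]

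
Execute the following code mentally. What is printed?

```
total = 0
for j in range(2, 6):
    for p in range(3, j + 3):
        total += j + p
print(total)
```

j=2,p=3: total = 0+5 = 5
j=2,p=4: total = 5+6 = 11
j=3,p=3: total = 11+6 = 17
j=3,p=4: total = 17+7 = 24
j=3,p=5: total = 24+8 = 32
j=4,p=3: total = 32+7 = 39
j=4,p=4: total = 39+8 = 47
j=4,p=5: total = 47+9 = 56
j=4,p=6: total = 56+10 = 66
j=5,p=3: total = 66+8 = 74
j=5,p=4: total = 74+9 = 83
j=5,p=5: total = 83+10 = 93
j=5,p=6: total = 93+11 = 104
j=5,p=7: total = 104+12 = 116

116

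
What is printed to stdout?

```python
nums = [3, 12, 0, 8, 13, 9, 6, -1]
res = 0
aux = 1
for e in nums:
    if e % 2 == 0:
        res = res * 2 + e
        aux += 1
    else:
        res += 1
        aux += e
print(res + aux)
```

e=3: not even, res = 0+1 = 1; aux=4
e=12: even, res = 1*2+12 = 14; aux=5
e=0: even, res = 14*2+0 = 28; aux=6
e=8: even, res = 28*2+8 = 64; aux=7
e=13: not even, res = 64+1 = 65; aux=20
e=9: not even, res = 65+1 = 66; aux=29
e=6: even, res = 66*2+6 = 138; aux=30
e=-1: not even, res = 138+1 = 139; aux=29
res+aux = 139+29 = 168

168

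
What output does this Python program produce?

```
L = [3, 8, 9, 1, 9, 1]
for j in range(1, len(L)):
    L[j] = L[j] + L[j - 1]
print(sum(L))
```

j=1: L[1] = 8+3 = 11 → [3, 11, 9, 1, 9, 1]
j=2: L[2] = 9+11 = 20 → [3, 11, 20, 1, 9, 1]
j=3: L[3] = 1+20 = 21 → [3, 11, 20, 21, 9, 1]
j=4: L[4] = 9+21 = 30 → [3, 11, 20, 21, 30, 1]
j=5: L[5] = 1+30 = 31 → [3, 11, 20, 21, 30, 31]
sum = 116

116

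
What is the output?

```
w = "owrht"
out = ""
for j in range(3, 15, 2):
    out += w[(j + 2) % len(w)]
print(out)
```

ortwho

j=3: add w[0]='o' → 'o'
j=5: add w[2]='r' → 'or'
j=7: add w[4]='t' → 'ort'
j=9: add w[1]='w' → 'ortw'
j=11: add w[3]='h' → 'ortwh'
j=13: add w[0]='o' → 'ortwho'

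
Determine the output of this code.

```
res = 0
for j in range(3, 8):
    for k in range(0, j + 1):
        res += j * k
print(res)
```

j=3,k=0: res = 0+0 = 0
j=3,k=1: res = 0+3 = 3
j=3,k=2: res = 3+6 = 9
j=3,k=3: res = 9+9 = 18
j=4,k=0: res = 18+0 = 18
j=4,k=1: res = 18+4 = 22
j=4,k=2: res = 22+8 = 30
j=4,k=3: res = 30+12 = 42
j=4,k=4: res = 42+16 = 58
j=5,k=0: res = 58+0 = 58
j=5,k=1: res = 58+5 = 63
j=5,k=2: res = 63+10 = 73
j=5,k=3: res = 73+15 = 88
j=5,k=4: res = 88+20 = 108
j=5,k=5: res = 108+25 = 133
j=6,k=0: res = 133+0 = 133
j=6,k=1: res = 133+6 = 139
j=6,k=2: res = 139+12 = 151
j=6,k=3: res = 151+18 = 169
j=6,k=4: res = 169+24 = 193
j=6,k=5: res = 193+30 = 223
j=6,k=6: res = 223+36 = 259
j=7,k=0: res = 259+0 = 259
j=7,k=1: res = 259+7 = 266
j=7,k=2: res = 266+14 = 280
j=7,k=3: res = 280+21 = 301
j=7,k=4: res = 301+28 = 329
j=7,k=5: res = 329+35 = 364
j=7,k=6: res = 364+42 = 406
j=7,k=7: res = 406+49 = 455

455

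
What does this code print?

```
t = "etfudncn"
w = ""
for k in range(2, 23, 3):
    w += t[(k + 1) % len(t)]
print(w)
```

k=2: add t[3]='u' → 'u'
k=5: add t[6]='c' → 'uc'
k=8: add t[1]='t' → 'uct'
k=11: add t[4]='d' → 'uctd'
k=14: add t[7]='n' → 'uctdn'
k=17: add t[2]='f' → 'uctdnf'
k=20: add t[5]='n' → 'uctdnfn'

uctdnfn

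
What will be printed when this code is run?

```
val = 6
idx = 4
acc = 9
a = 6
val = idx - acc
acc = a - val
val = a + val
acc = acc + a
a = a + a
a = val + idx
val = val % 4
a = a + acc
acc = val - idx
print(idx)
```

val = 4-9 = -5
acc = 6-(-5) = 11
val = 6+(-5) = 1
acc = 11+6 = 17
a = 6+6 = 12
a = 1+4 = 5
val = 1%4 = 1
a = 5+17 = 22
acc = 1-4 = -3

4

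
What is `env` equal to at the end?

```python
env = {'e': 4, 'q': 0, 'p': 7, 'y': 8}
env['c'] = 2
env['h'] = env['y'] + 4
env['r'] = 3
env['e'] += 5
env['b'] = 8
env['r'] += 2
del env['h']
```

env['c'] = 2 → {'e': 4, 'q': 0, 'p': 7, 'y': 8, 'c': 2}
env['h'] = env['y']+4 = 12 → {'e': 4, 'q': 0, 'p': 7, 'y': 8, 'c': 2, 'h': 12}
env['r'] = 3 → {'e': 4, 'q': 0, 'p': 7, 'y': 8, 'c': 2, 'h': 12, 'r': 3}
env['e'] = 4+5 = 9 → {'e': 9, 'q': 0, 'p': 7, 'y': 8, 'c': 2, 'h': 12, 'r': 3}
env['b'] = 8 → {'e': 9, 'q': 0, 'p': 7, 'y': 8, 'c': 2, 'h': 12, 'r': 3, 'b': 8}
env['r'] = 3+2 = 5 → {'e': 9, 'q': 0, 'p': 7, 'y': 8, 'c': 2, 'h': 12, 'r': 5, 'b': 8}
del 'h' → {'e': 9, 'q': 0, 'p': 7, 'y': 8, 'c': 2, 'r': 5, 'b': 8}

{'e': 9, 'q': 0, 'p': 7, 'y': 8, 'c': 2, 'r': 5, 'b': 8}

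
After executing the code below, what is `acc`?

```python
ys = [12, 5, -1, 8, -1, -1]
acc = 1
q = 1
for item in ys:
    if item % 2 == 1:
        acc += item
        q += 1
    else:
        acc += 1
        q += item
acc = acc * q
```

item=12: not odd, acc = 1+1 = 2; q=13
item=5: odd, acc = 2+5 = 7; q=14
item=-1: odd, acc = 7+(-1) = 6; q=15
item=8: not odd, acc = 6+1 = 7; q=23
item=-1: odd, acc = 7+(-1) = 6; q=24
item=-1: odd, acc = 6+(-1) = 5; q=25
acc*q = 5*25 = 125

125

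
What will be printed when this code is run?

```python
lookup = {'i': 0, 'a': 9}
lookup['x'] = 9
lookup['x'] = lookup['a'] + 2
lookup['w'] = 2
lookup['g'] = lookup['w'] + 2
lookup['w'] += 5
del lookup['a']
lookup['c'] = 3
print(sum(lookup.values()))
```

lookup['x'] = 9 → {'i': 0, 'a': 9, 'x': 9}
lookup['x'] = lookup['a']+2 = 11 → {'i': 0, 'a': 9, 'x': 11}
lookup['w'] = 2 → {'i': 0, 'a': 9, 'x': 11, 'w': 2}
lookup['g'] = lookup['w']+2 = 4 → {'i': 0, 'a': 9, 'x': 11, 'w': 2, 'g': 4}
lookup['w'] = 2+5 = 7 → {'i': 0, 'a': 9, 'x': 11, 'w': 7, 'g': 4}
del 'a' → {'i': 0, 'x': 11, 'w': 7, 'g': 4}
lookup['c'] = 3 → {'i': 0, 'x': 11, 'w': 7, 'g': 4, 'c': 3}
sum of values = 25

25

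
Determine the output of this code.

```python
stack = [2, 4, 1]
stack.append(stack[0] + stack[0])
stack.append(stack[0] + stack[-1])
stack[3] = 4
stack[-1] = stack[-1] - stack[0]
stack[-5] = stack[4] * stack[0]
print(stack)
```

append stack[0]+stack[0] = 2+2 = 4 → [2, 4, 1, 4]
append stack[0]+stack[-1] = 2+4 = 6 → [2, 4, 1, 4, 6]
stack[3] = 4 → [2, 4, 1, 4, 6]
stack[-1] = stack[-1]-stack[0] = 6-2 = 4 → [2, 4, 1, 4, 4]
stack[-5] = stack[4]*stack[0] = 4*2 = 8 → [8, 4, 1, 4, 4]

[8, 4, 1, 4, 4]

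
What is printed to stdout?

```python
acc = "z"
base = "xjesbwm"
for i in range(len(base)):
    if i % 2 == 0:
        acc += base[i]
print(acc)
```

zxebm

i=0: add 'x' → 'zx'
i=1: skip
i=2: add 'e' → 'zxe'
i=3: skip
i=4: add 'b' → 'zxeb'
i=5: skip
i=6: add 'm' → 'zxebm'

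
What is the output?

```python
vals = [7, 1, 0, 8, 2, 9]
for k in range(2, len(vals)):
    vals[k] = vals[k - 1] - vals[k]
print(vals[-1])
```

-18

k=2: vals[2] = 1-0 = 1 → [7, 1, 1, 8, 2, 9]
k=3: vals[3] = 1-8 = -7 → [7, 1, 1, -7, 2, 9]
k=4: vals[4] = (-7)-2 = -9 → [7, 1, 1, -7, -9, 9]
k=5: vals[5] = (-9)-9 = -18 → [7, 1, 1, -7, -9, -18]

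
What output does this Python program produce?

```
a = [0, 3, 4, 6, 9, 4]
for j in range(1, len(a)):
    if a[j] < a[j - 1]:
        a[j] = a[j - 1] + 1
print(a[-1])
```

j=1: 3>=0, unchanged → [0, 3, 4, 6, 9, 4]
j=2: 4>=3, unchanged → [0, 3, 4, 6, 9, 4]
j=3: 6>=4, unchanged → [0, 3, 4, 6, 9, 4]
j=4: 9>=6, unchanged → [0, 3, 4, 6, 9, 4]
j=5: 4<9, a[5] = 9+1 = 10 → [0, 3, 4, 6, 9, 10]

10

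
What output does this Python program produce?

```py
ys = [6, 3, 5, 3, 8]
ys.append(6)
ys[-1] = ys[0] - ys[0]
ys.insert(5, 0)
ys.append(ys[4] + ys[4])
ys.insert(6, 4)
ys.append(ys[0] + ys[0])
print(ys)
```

append 6 → [6, 3, 5, 3, 8, 6]
ys[-1] = ys[0]-ys[0] = 6-6 = 0 → [6, 3, 5, 3, 8, 0]
insert 0 at 5 → [6, 3, 5, 3, 8, 0, 0]
append ys[4]+ys[4] = 8+8 = 16 → [6, 3, 5, 3, 8, 0, 0, 16]
insert 4 at 6 → [6, 3, 5, 3, 8, 0, 4, 0, 16]
append ys[0]+ys[0] = 6+6 = 12 → [6, 3, 5, 3, 8, 0, 4, 0, 16, 12]

[6, 3, 5, 3, 8, 0, 4, 0, 16, 12]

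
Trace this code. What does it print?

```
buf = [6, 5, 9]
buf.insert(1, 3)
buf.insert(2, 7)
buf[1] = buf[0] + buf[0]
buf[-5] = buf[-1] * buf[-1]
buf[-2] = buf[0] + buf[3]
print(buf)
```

[81, 12, 7, 86, 9]

insert 3 at 1 → [6, 3, 5, 9]
insert 7 at 2 → [6, 3, 7, 5, 9]
buf[1] = buf[0]+buf[0] = 6+6 = 12 → [6, 12, 7, 5, 9]
buf[-5] = buf[-1]*buf[-1] = 9*9 = 81 → [81, 12, 7, 5, 9]
buf[-2] = buf[0]+buf[3] = 81+5 = 86 → [81, 12, 7, 86, 9]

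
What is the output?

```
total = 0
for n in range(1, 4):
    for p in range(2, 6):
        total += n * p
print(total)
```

n=1,p=2: total = 0+2 = 2
n=1,p=3: total = 2+3 = 5
n=1,p=4: total = 5+4 = 9
n=1,p=5: total = 9+5 = 14
n=2,p=2: total = 14+4 = 18
n=2,p=3: total = 18+6 = 24
n=2,p=4: total = 24+8 = 32
n=2,p=5: total = 32+10 = 42
n=3,p=2: total = 42+6 = 48
n=3,p=3: total = 48+9 = 57
n=3,p=4: total = 57+12 = 69
n=3,p=5: total = 69+15 = 84

84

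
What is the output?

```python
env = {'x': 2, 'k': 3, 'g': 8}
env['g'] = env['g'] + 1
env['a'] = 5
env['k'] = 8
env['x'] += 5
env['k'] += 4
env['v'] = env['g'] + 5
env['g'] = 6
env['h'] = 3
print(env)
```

env['g'] = env['g']+1 = 9 → {'x': 2, 'k': 3, 'g': 9}
env['a'] = 5 → {'x': 2, 'k': 3, 'g': 9, 'a': 5}
env['k'] = 8 → {'x': 2, 'k': 8, 'g': 9, 'a': 5}
env['x'] = 2+5 = 7 → {'x': 7, 'k': 8, 'g': 9, 'a': 5}
env['k'] = 8+4 = 12 → {'x': 7, 'k': 12, 'g': 9, 'a': 5}
env['v'] = env['g']+5 = 14 → {'x': 7, 'k': 12, 'g': 9, 'a': 5, 'v': 14}
env['g'] = 6 → {'x': 7, 'k': 12, 'g': 6, 'a': 5, 'v': 14}
env['h'] = 3 → {'x': 7, 'k': 12, 'g': 6, 'a': 5, 'v': 14, 'h': 3}

{'x': 7, 'k': 12, 'g': 6, 'a': 5, 'v': 14, 'h': 3}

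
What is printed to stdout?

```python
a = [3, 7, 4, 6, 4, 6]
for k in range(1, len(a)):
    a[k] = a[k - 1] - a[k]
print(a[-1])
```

-24

k=1: a[1] = 3-7 = -4 → [3, -4, 4, 6, 4, 6]
k=2: a[2] = (-4)-4 = -8 → [3, -4, -8, 6, 4, 6]
k=3: a[3] = (-8)-6 = -14 → [3, -4, -8, -14, 4, 6]
k=4: a[4] = (-14)-4 = -18 → [3, -4, -8, -14, -18, 6]
k=5: a[5] = (-18)-6 = -24 → [3, -4, -8, -14, -18, -24]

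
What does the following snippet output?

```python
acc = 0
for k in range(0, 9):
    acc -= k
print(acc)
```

-36

k=0: acc = 0-0 = 0
k=1: acc = 0-1 = -1
k=2: acc = (-1)-2 = -3
k=3: acc = (-3)-3 = -6
k=4: acc = (-6)-4 = -10
k=5: acc = (-10)-5 = -15
k=6: acc = (-15)-6 = -21
k=7: acc = (-21)-7 = -28
k=8: acc = (-28)-8 = -36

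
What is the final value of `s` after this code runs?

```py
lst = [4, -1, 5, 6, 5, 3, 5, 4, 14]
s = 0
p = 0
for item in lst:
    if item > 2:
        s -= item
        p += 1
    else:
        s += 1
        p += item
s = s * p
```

item=4: >2, s = 0-4 = -4; p=1
item=-1: not >2, s = (-4)+1 = -3; p=0
item=5: >2, s = (-3)-5 = -8; p=1
item=6: >2, s = (-8)-6 = -14; p=2
item=5: >2, s = (-14)-5 = -19; p=3
item=3: >2, s = (-19)-3 = -22; p=4
item=5: >2, s = (-22)-5 = -27; p=5
item=4: >2, s = (-27)-4 = -31; p=6
item=14: >2, s = (-31)-14 = -45; p=7
s*p = (-45)*7 = -315

-315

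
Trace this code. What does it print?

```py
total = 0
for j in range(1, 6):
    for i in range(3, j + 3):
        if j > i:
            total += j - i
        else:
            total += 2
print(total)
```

28

j=1,i=3: not 1>3, total = 0+2 = 2
j=2,i=3: not 2>3, total = 2+2 = 4
j=2,i=4: not 2>4, total = 4+2 = 6
j=3,i=3: not 3>3, total = 6+2 = 8
j=3,i=4: not 3>4, total = 8+2 = 10
j=3,i=5: not 3>5, total = 10+2 = 12
j=4,i=3: 4>3, total = 12+1 = 13
j=4,i=4: not 4>4, total = 13+2 = 15
j=4,i=5: not 4>5, total = 15+2 = 17
j=4,i=6: not 4>6, total = 17+2 = 19
j=5,i=3: 5>3, total = 19+2 = 21
j=5,i=4: 5>4, total = 21+1 = 22
j=5,i=5: not 5>5, total = 22+2 = 24
j=5,i=6: not 5>6, total = 24+2 = 26
j=5,i=7: not 5>7, total = 26+2 = 28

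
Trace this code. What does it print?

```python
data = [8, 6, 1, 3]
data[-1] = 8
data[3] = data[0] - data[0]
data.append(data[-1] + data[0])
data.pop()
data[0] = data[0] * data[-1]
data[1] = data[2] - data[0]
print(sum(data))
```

data[-1] = 8 → [8, 6, 1, 8]
data[3] = data[0]-data[0] = 8-8 = 0 → [8, 6, 1, 0]
append data[-1]+data[0] = 0+8 = 8 → [8, 6, 1, 0, 8]
pop() removes 8 → [8, 6, 1, 0]
data[0] = data[0]*data[-1] = 8*0 = 0 → [0, 6, 1, 0]
data[1] = data[2]-data[0] = 1-0 = 1 → [0, 1, 1, 0]
sum = 2

2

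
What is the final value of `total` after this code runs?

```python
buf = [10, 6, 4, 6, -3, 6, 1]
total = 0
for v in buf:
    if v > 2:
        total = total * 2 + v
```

v=10: >2, total = 0*2+10 = 10
v=6: >2, total = 10*2+6 = 26
v=4: >2, total = 26*2+4 = 56
v=6: >2, total = 56*2+6 = 118
v=-3: not >2
v=6: >2, total = 118*2+6 = 242
v=1: not >2

242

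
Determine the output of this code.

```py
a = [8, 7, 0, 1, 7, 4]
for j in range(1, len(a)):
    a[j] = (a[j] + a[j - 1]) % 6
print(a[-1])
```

3

j=1: a[1] = (7+8)%6 = 3 → [8, 3, 0, 1, 7, 4]
j=2: a[2] = (0+3)%6 = 3 → [8, 3, 3, 1, 7, 4]
j=3: a[3] = (1+3)%6 = 4 → [8, 3, 3, 4, 7, 4]
j=4: a[4] = (7+4)%6 = 5 → [8, 3, 3, 4, 5, 4]
j=5: a[5] = (4+5)%6 = 3 → [8, 3, 3, 4, 5, 3]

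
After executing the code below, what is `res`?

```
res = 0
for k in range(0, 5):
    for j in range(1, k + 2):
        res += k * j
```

105

k=0,j=1: res = 0+0 = 0
k=1,j=1: res = 0+1 = 1
k=1,j=2: res = 1+2 = 3
k=2,j=1: res = 3+2 = 5
k=2,j=2: res = 5+4 = 9
k=2,j=3: res = 9+6 = 15
k=3,j=1: res = 15+3 = 18
k=3,j=2: res = 18+6 = 24
k=3,j=3: res = 24+9 = 33
k=3,j=4: res = 33+12 = 45
k=4,j=1: res = 45+4 = 49
k=4,j=2: res = 49+8 = 57
k=4,j=3: res = 57+12 = 69
k=4,j=4: res = 69+16 = 85
k=4,j=5: res = 85+20 = 105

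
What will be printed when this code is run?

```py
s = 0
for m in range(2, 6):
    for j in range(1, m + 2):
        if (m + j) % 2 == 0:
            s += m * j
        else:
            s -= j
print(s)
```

m=2,j=1: odd sum, s = 0-1 = -1
m=2,j=2: even sum, s = (-1)+4 = 3
m=2,j=3: odd sum, s = 3-3 = 0
m=3,j=1: even sum, s = 0+3 = 3
m=3,j=2: odd sum, s = 3-2 = 1
m=3,j=3: even sum, s = 1+9 = 10
m=3,j=4: odd sum, s = 10-4 = 6
m=4,j=1: odd sum, s = 6-1 = 5
m=4,j=2: even sum, s = 5+8 = 13
m=4,j=3: odd sum, s = 13-3 = 10
m=4,j=4: even sum, s = 10+16 = 26
m=4,j=5: odd sum, s = 26-5 = 21
m=5,j=1: even sum, s = 21+5 = 26
m=5,j=2: odd sum, s = 26-2 = 24
m=5,j=3: even sum, s = 24+15 = 39
m=5,j=4: odd sum, s = 39-4 = 35
m=5,j=5: even sum, s = 35+25 = 60
m=5,j=6: odd sum, s = 60-6 = 54

54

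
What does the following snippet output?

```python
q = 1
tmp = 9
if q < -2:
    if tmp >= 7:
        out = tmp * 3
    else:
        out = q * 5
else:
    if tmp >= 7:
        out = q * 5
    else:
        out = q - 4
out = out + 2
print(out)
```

7

q=1, tmp=9
q < -2 is False; tmp >= 7 is True
→ out = q * 5 = 5
out = 5+2 = 7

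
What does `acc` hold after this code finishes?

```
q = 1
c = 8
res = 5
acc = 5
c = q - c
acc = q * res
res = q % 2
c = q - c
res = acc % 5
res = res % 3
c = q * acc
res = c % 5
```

5

c = 1-8 = -7
acc = 1*5 = 5
res = 1%2 = 1
c = 1-(-7) = 8
res = 5%5 = 0
res = 0%3 = 0
c = 1*5 = 5
res = 5%5 = 0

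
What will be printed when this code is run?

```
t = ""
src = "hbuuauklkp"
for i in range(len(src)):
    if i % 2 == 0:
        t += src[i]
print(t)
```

huakk

i=0: add 'h' → 'h'
i=1: skip
i=2: add 'u' → 'hu'
i=3: skip
i=4: add 'a' → 'hua'
i=5: skip
i=6: add 'k' → 'huak'
i=7: skip
i=8: add 'k' → 'huakk'
i=9: skip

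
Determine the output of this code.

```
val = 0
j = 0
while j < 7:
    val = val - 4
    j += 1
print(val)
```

-28

j=0: val = 0-4 = -4
j=1: val = (-4)-4 = -8
j=2: val = (-8)-4 = -12
j=3: val = (-12)-4 = -16
j=4: val = (-16)-4 = -20
j=5: val = (-20)-4 = -24
j=6: val = (-24)-4 = -28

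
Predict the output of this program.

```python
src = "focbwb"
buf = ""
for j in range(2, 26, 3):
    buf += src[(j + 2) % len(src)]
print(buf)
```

wowowowo

j=2: add src[4]='w' → 'w'
j=5: add src[1]='o' → 'wo'
j=8: add src[4]='w' → 'wow'
j=11: add src[1]='o' → 'wowo'
j=14: add src[4]='w' → 'wowow'
j=17: add src[1]='o' → 'wowowo'
j=20: add src[4]='w' → 'wowowow'
j=23: add src[1]='o' → 'wowowowo'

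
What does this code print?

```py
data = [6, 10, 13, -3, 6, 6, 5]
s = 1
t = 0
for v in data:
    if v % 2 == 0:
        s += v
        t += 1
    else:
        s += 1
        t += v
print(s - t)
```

v=6: even, s = 1+6 = 7; t=1
v=10: even, s = 7+10 = 17; t=2
v=13: not even, s = 17+1 = 18; t=15
v=-3: not even, s = 18+1 = 19; t=12
v=6: even, s = 19+6 = 25; t=13
v=6: even, s = 25+6 = 31; t=14
v=5: not even, s = 31+1 = 32; t=19
s-t = 32-19 = 13

13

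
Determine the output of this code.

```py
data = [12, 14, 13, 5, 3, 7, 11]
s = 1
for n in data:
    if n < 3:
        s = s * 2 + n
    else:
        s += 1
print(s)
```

8

n=12: not <3, s = 1+1 = 2
n=14: not <3, s = 2+1 = 3
n=13: not <3, s = 3+1 = 4
n=5: not <3, s = 4+1 = 5
n=3: not <3, s = 5+1 = 6
n=7: not <3, s = 6+1 = 7
n=11: not <3, s = 7+1 = 8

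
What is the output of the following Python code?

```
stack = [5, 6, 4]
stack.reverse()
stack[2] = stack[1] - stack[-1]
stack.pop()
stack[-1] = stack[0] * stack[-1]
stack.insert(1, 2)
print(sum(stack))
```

30

reverse → [4, 6, 5]
stack[2] = stack[1]-stack[-1] = 6-5 = 1 → [4, 6, 1]
pop() removes 1 → [4, 6]
stack[-1] = stack[0]*stack[-1] = 4*6 = 24 → [4, 24]
insert 2 at 1 → [4, 2, 24]
sum = 30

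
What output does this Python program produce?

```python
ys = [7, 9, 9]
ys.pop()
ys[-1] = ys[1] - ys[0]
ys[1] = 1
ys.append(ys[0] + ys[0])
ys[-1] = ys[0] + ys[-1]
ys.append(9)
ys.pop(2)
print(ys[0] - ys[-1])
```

-2

pop() removes 9 → [7, 9]
ys[-1] = ys[1]-ys[0] = 9-7 = 2 → [7, 2]
ys[1] = 1 → [7, 1]
append ys[0]+ys[0] = 7+7 = 14 → [7, 1, 14]
ys[-1] = ys[0]+ys[-1] = 7+14 = 21 → [7, 1, 21]
append 9 → [7, 1, 21, 9]
pop(2) removes 21 → [7, 1, 9]
ys[0]-ys[-1] = 7-9 = -2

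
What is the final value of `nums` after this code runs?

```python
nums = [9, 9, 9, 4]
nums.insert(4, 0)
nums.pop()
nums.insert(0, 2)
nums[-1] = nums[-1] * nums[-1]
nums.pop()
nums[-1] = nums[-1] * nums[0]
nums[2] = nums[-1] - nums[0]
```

[2, 9, 16, 18]

insert 0 at 4 → [9, 9, 9, 4, 0]
pop() removes 0 → [9, 9, 9, 4]
insert 2 at 0 → [2, 9, 9, 9, 4]
nums[-1] = nums[-1]*nums[-1] = 4*4 = 16 → [2, 9, 9, 9, 16]
pop() removes 16 → [2, 9, 9, 9]
nums[-1] = nums[-1]*nums[0] = 9*2 = 18 → [2, 9, 9, 18]
nums[2] = nums[-1]-nums[0] = 18-2 = 16 → [2, 9, 16, 18]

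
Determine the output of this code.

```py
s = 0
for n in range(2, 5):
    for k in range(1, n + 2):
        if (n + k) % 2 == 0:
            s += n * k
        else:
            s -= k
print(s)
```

n=2,k=1: odd sum, s = 0-1 = -1
n=2,k=2: even sum, s = (-1)+4 = 3
n=2,k=3: odd sum, s = 3-3 = 0
n=3,k=1: even sum, s = 0+3 = 3
n=3,k=2: odd sum, s = 3-2 = 1
n=3,k=3: even sum, s = 1+9 = 10
n=3,k=4: odd sum, s = 10-4 = 6
n=4,k=1: odd sum, s = 6-1 = 5
n=4,k=2: even sum, s = 5+8 = 13
n=4,k=3: odd sum, s = 13-3 = 10
n=4,k=4: even sum, s = 10+16 = 26
n=4,k=5: odd sum, s = 26-5 = 21

21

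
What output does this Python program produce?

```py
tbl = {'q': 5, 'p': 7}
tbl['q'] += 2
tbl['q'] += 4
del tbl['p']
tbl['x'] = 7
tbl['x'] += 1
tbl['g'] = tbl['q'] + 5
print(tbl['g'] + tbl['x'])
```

tbl['q'] = 5+2 = 7 → {'q': 7, 'p': 7}
tbl['q'] = 7+4 = 11 → {'q': 11, 'p': 7}
del 'p' → {'q': 11}
tbl['x'] = 7 → {'q': 11, 'x': 7}
tbl['x'] = 7+1 = 8 → {'q': 11, 'x': 8}
tbl['g'] = tbl['q']+5 = 16 → {'q': 11, 'x': 8, 'g': 16}
tbl['g']+tbl['x'] = 16+8 = 24

24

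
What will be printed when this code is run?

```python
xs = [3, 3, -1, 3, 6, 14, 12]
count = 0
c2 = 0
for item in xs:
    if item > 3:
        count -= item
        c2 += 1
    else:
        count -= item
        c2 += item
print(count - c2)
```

item=3: not >3, count = 0-3 = -3; c2=3
item=3: not >3, count = (-3)-3 = -6; c2=6
item=-1: not >3, count = (-6)-(-1) = -5; c2=5
item=3: not >3, count = (-5)-3 = -8; c2=8
item=6: >3, count = (-8)-6 = -14; c2=9
item=14: >3, count = (-14)-14 = -28; c2=10
item=12: >3, count = (-28)-12 = -40; c2=11
count-c2 = (-40)-11 = -51

-51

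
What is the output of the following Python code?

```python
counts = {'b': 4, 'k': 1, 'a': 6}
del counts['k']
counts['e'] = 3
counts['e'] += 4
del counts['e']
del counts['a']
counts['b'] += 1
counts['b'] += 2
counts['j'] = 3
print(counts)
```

del 'k' → {'b': 4, 'a': 6}
counts['e'] = 3 → {'b': 4, 'a': 6, 'e': 3}
counts['e'] = 3+4 = 7 → {'b': 4, 'a': 6, 'e': 7}
del 'e' → {'b': 4, 'a': 6}
del 'a' → {'b': 4}
counts['b'] = 4+1 = 5 → {'b': 5}
counts['b'] = 5+2 = 7 → {'b': 7}
counts['j'] = 3 → {'b': 7, 'j': 3}

{'b': 7, 'j': 3}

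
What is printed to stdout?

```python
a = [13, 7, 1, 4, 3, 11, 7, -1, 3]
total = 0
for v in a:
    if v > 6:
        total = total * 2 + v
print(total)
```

v=13: >6, total = 0*2+13 = 13
v=7: >6, total = 13*2+7 = 33
v=1: not >6
v=4: not >6
v=3: not >6
v=11: >6, total = 33*2+11 = 77
v=7: >6, total = 77*2+7 = 161
v=-1: not >6
v=3: not >6

161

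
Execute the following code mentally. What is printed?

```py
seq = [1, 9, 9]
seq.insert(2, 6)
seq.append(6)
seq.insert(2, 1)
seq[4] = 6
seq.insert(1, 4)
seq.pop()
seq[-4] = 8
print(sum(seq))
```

26

insert 6 at 2 → [1, 9, 6, 9]
append 6 → [1, 9, 6, 9, 6]
insert 1 at 2 → [1, 9, 1, 6, 9, 6]
seq[4] = 6 → [1, 9, 1, 6, 6, 6]
insert 4 at 1 → [1, 4, 9, 1, 6, 6, 6]
pop() removes 6 → [1, 4, 9, 1, 6, 6]
seq[-4] = 8 → [1, 4, 8, 1, 6, 6]
sum = 26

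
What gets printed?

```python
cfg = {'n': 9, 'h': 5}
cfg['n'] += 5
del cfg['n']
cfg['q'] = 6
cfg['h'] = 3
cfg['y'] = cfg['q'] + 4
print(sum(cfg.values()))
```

19

cfg['n'] = 9+5 = 14 → {'n': 14, 'h': 5}
del 'n' → {'h': 5}
cfg['q'] = 6 → {'h': 5, 'q': 6}
cfg['h'] = 3 → {'h': 3, 'q': 6}
cfg['y'] = cfg['q']+4 = 10 → {'h': 3, 'q': 6, 'y': 10}
sum of values = 19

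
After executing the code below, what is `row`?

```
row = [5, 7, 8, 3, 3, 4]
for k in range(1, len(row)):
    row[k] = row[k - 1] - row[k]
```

[5, -2, -10, -13, -16, -20]

k=1: row[1] = 5-7 = -2 → [5, -2, 8, 3, 3, 4]
k=2: row[2] = (-2)-8 = -10 → [5, -2, -10, 3, 3, 4]
k=3: row[3] = (-10)-3 = -13 → [5, -2, -10, -13, 3, 4]
k=4: row[4] = (-13)-3 = -16 → [5, -2, -10, -13, -16, 4]
k=5: row[5] = (-16)-4 = -20 → [5, -2, -10, -13, -16, -20]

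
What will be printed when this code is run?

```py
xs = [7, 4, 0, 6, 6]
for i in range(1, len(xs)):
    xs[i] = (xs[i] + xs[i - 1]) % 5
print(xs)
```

[7, 1, 1, 2, 3]

i=1: xs[1] = (4+7)%5 = 1 → [7, 1, 0, 6, 6]
i=2: xs[2] = (0+1)%5 = 1 → [7, 1, 1, 6, 6]
i=3: xs[3] = (6+1)%5 = 2 → [7, 1, 1, 2, 6]
i=4: xs[4] = (6+2)%5 = 3 → [7, 1, 1, 2, 3]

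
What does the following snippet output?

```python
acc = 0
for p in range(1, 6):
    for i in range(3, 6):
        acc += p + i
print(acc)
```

105

p=1,i=3: acc = 0+4 = 4
p=1,i=4: acc = 4+5 = 9
p=1,i=5: acc = 9+6 = 15
p=2,i=3: acc = 15+5 = 20
p=2,i=4: acc = 20+6 = 26
p=2,i=5: acc = 26+7 = 33
p=3,i=3: acc = 33+6 = 39
p=3,i=4: acc = 39+7 = 46
p=3,i=5: acc = 46+8 = 54
p=4,i=3: acc = 54+7 = 61
p=4,i=4: acc = 61+8 = 69
p=4,i=5: acc = 69+9 = 78
p=5,i=3: acc = 78+8 = 86
p=5,i=4: acc = 86+9 = 95
p=5,i=5: acc = 95+10 = 105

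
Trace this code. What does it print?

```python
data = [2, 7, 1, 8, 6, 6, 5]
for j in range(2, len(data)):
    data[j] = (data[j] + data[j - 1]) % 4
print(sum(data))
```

j=2: data[2] = (1+7)%4 = 0 → [2, 7, 0, 8, 6, 6, 5]
j=3: data[3] = (8+0)%4 = 0 → [2, 7, 0, 0, 6, 6, 5]
j=4: data[4] = (6+0)%4 = 2 → [2, 7, 0, 0, 2, 6, 5]
j=5: data[5] = (6+2)%4 = 0 → [2, 7, 0, 0, 2, 0, 5]
j=6: data[6] = (5+0)%4 = 1 → [2, 7, 0, 0, 2, 0, 1]
sum = 12

12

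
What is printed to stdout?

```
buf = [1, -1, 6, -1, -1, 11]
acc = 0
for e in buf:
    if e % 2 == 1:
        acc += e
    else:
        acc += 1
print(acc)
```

10

e=1: odd, acc = 0+1 = 1
e=-1: odd, acc = 1+(-1) = 0
e=6: not odd, acc = 0+1 = 1
e=-1: odd, acc = 1+(-1) = 0
e=-1: odd, acc = 0+(-1) = -1
e=11: odd, acc = (-1)+11 = 10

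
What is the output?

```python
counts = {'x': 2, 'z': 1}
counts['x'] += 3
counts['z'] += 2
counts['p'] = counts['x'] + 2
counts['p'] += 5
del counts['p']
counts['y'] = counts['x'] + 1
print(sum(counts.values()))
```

14

counts['x'] = 2+3 = 5 → {'x': 5, 'z': 1}
counts['z'] = 1+2 = 3 → {'x': 5, 'z': 3}
counts['p'] = counts['x']+2 = 7 → {'x': 5, 'z': 3, 'p': 7}
counts['p'] = 7+5 = 12 → {'x': 5, 'z': 3, 'p': 12}
del 'p' → {'x': 5, 'z': 3}
counts['y'] = counts['x']+1 = 6 → {'x': 5, 'z': 3, 'y': 6}
sum of values = 14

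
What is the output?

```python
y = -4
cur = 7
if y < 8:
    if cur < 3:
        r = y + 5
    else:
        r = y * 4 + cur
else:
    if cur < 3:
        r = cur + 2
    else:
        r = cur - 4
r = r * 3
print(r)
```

y=-4, cur=7
y < 8 is True; cur < 3 is False
→ r = y * 4 + cur = -9
r = (-9)*3 = -27

-27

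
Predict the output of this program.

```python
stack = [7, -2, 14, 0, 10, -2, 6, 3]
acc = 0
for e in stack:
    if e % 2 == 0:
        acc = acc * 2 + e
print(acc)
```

202

e=7: not even
e=-2: even, acc = 0*2+(-2) = -2
e=14: even, acc = (-2)*2+14 = 10
e=0: even, acc = 10*2+0 = 20
e=10: even, acc = 20*2+10 = 50
e=-2: even, acc = 50*2+(-2) = 98
e=6: even, acc = 98*2+6 = 202
e=3: not even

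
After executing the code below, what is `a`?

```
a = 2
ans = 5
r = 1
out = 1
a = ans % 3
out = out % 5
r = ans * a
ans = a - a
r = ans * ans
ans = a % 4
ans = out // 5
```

a = 5%3 = 2
out = 1%5 = 1
r = 5*2 = 10
ans = 2-2 = 0
r = 0*0 = 0
ans = 2%4 = 2
ans = 1//5 = 0

2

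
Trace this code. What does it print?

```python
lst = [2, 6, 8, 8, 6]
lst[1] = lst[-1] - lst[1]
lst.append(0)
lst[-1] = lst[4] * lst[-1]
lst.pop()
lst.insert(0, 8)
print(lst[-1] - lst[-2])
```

lst[1] = lst[-1]-lst[1] = 6-6 = 0 → [2, 0, 8, 8, 6]
append 0 → [2, 0, 8, 8, 6, 0]
lst[-1] = lst[4]*lst[-1] = 6*0 = 0 → [2, 0, 8, 8, 6, 0]
pop() removes 0 → [2, 0, 8, 8, 6]
insert 8 at 0 → [8, 2, 0, 8, 8, 6]
lst[-1]-lst[-2] = 6-8 = -2

-2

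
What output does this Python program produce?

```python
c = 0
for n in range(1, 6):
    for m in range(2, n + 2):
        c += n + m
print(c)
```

n=1,m=2: c = 0+3 = 3
n=2,m=2: c = 3+4 = 7
n=2,m=3: c = 7+5 = 12
n=3,m=2: c = 12+5 = 17
n=3,m=3: c = 17+6 = 23
n=3,m=4: c = 23+7 = 30
n=4,m=2: c = 30+6 = 36
n=4,m=3: c = 36+7 = 43
n=4,m=4: c = 43+8 = 51
n=4,m=5: c = 51+9 = 60
n=5,m=2: c = 60+7 = 67
n=5,m=3: c = 67+8 = 75
n=5,m=4: c = 75+9 = 84
n=5,m=5: c = 84+10 = 94
n=5,m=6: c = 94+11 = 105

105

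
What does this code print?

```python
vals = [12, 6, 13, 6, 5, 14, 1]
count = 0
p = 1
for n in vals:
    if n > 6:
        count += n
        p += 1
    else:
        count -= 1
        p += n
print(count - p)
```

13

n=12: >6, count = 0+12 = 12; p=2
n=6: not >6, count = 12-1 = 11; p=8
n=13: >6, count = 11+13 = 24; p=9
n=6: not >6, count = 24-1 = 23; p=15
n=5: not >6, count = 23-1 = 22; p=20
n=14: >6, count = 22+14 = 36; p=21
n=1: not >6, count = 36-1 = 35; p=22
count-p = 35-22 = 13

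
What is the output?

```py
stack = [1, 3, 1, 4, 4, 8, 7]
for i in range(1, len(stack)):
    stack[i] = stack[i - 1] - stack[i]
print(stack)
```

i=1: stack[1] = 1-3 = -2 → [1, -2, 1, 4, 4, 8, 7]
i=2: stack[2] = (-2)-1 = -3 → [1, -2, -3, 4, 4, 8, 7]
i=3: stack[3] = (-3)-4 = -7 → [1, -2, -3, -7, 4, 8, 7]
i=4: stack[4] = (-7)-4 = -11 → [1, -2, -3, -7, -11, 8, 7]
i=5: stack[5] = (-11)-8 = -19 → [1, -2, -3, -7, -11, -19, 7]
i=6: stack[6] = (-19)-7 = -26 → [1, -2, -3, -7, -11, -19, -26]

[1, -2, -3, -7, -11, -19, -26]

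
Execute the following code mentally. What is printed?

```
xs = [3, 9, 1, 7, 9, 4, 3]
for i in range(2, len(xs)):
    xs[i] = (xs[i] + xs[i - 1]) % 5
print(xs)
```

[3, 9, 0, 2, 1, 0, 3]

i=2: xs[2] = (1+9)%5 = 0 → [3, 9, 0, 7, 9, 4, 3]
i=3: xs[3] = (7+0)%5 = 2 → [3, 9, 0, 2, 9, 4, 3]
i=4: xs[4] = (9+2)%5 = 1 → [3, 9, 0, 2, 1, 4, 3]
i=5: xs[5] = (4+1)%5 = 0 → [3, 9, 0, 2, 1, 0, 3]
i=6: xs[6] = (3+0)%5 = 3 → [3, 9, 0, 2, 1, 0, 3]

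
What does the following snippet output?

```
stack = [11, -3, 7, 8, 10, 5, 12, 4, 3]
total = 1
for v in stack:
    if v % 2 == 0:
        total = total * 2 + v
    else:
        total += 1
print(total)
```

v=11: not even, total = 1+1 = 2
v=-3: not even, total = 2+1 = 3
v=7: not even, total = 3+1 = 4
v=8: even, total = 4*2+8 = 16
v=10: even, total = 16*2+10 = 42
v=5: not even, total = 42+1 = 43
v=12: even, total = 43*2+12 = 98
v=4: even, total = 98*2+4 = 200
v=3: not even, total = 200+1 = 201

201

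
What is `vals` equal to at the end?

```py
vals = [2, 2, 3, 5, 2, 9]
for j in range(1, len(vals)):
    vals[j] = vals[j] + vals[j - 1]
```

[2, 4, 7, 12, 14, 23]

j=1: vals[1] = 2+2 = 4 → [2, 4, 3, 5, 2, 9]
j=2: vals[2] = 3+4 = 7 → [2, 4, 7, 5, 2, 9]
j=3: vals[3] = 5+7 = 12 → [2, 4, 7, 12, 2, 9]
j=4: vals[4] = 2+12 = 14 → [2, 4, 7, 12, 14, 9]
j=5: vals[5] = 9+14 = 23 → [2, 4, 7, 12, 14, 23]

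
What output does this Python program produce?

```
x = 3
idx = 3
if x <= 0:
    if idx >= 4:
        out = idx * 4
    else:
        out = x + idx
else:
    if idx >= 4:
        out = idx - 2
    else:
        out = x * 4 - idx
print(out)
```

9

x=3, idx=3
x <= 0 is False; idx >= 4 is False
→ out = x * 4 - idx = 9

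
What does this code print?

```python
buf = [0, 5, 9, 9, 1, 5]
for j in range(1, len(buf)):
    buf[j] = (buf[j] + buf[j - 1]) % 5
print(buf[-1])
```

j=1: buf[1] = (5+0)%5 = 0 → [0, 0, 9, 9, 1, 5]
j=2: buf[2] = (9+0)%5 = 4 → [0, 0, 4, 9, 1, 5]
j=3: buf[3] = (9+4)%5 = 3 → [0, 0, 4, 3, 1, 5]
j=4: buf[4] = (1+3)%5 = 4 → [0, 0, 4, 3, 4, 5]
j=5: buf[5] = (5+4)%5 = 4 → [0, 0, 4, 3, 4, 4]

4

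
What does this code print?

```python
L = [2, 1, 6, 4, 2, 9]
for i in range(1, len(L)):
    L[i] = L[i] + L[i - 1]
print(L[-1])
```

24

i=1: L[1] = 1+2 = 3 → [2, 3, 6, 4, 2, 9]
i=2: L[2] = 6+3 = 9 → [2, 3, 9, 4, 2, 9]
i=3: L[3] = 4+9 = 13 → [2, 3, 9, 13, 2, 9]
i=4: L[4] = 2+13 = 15 → [2, 3, 9, 13, 15, 9]
i=5: L[5] = 9+15 = 24 → [2, 3, 9, 13, 15, 24]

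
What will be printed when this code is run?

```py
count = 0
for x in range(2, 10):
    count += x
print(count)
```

x=2: count = 0+2 = 2
x=3: count = 2+3 = 5
x=4: count = 5+4 = 9
x=5: count = 9+5 = 14
x=6: count = 14+6 = 20
x=7: count = 20+7 = 27
x=8: count = 27+8 = 35
x=9: count = 35+9 = 44

44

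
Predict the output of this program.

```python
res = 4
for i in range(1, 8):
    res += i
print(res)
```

i=1: res = 4+1 = 5
i=2: res = 5+2 = 7
i=3: res = 7+3 = 10
i=4: res = 10+4 = 14
i=5: res = 14+5 = 19
i=6: res = 19+6 = 25
i=7: res = 25+7 = 32

32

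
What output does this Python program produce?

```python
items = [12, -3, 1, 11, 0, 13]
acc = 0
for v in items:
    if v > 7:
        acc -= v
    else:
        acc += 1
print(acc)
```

-33

v=12: >7, acc = 0-12 = -12
v=-3: not >7, acc = (-12)+1 = -11
v=1: not >7, acc = (-11)+1 = -10
v=11: >7, acc = (-10)-11 = -21
v=0: not >7, acc = (-21)+1 = -20
v=13: >7, acc = (-20)-13 = -33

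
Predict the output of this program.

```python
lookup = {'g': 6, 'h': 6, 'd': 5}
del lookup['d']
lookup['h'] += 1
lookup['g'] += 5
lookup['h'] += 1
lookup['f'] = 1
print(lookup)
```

{'g': 11, 'h': 8, 'f': 1}

del 'd' → {'g': 6, 'h': 6}
lookup['h'] = 6+1 = 7 → {'g': 6, 'h': 7}
lookup['g'] = 6+5 = 11 → {'g': 11, 'h': 7}
lookup['h'] = 7+1 = 8 → {'g': 11, 'h': 8}
lookup['f'] = 1 → {'g': 11, 'h': 8, 'f': 1}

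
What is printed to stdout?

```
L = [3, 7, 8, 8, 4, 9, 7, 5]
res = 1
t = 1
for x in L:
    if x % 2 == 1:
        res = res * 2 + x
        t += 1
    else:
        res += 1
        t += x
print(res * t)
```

x=3: odd, res = 1*2+3 = 5; t=2
x=7: odd, res = 5*2+7 = 17; t=3
x=8: not odd, res = 17+1 = 18; t=11
x=8: not odd, res = 18+1 = 19; t=19
x=4: not odd, res = 19+1 = 20; t=23
x=9: odd, res = 20*2+9 = 49; t=24
x=7: odd, res = 49*2+7 = 105; t=25
x=5: odd, res = 105*2+5 = 215; t=26
res*t = 215*26 = 5590

5590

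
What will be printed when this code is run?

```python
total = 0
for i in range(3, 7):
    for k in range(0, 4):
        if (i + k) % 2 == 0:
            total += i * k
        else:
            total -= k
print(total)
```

40

i=3,k=0: odd sum, total = 0-0 = 0
i=3,k=1: even sum, total = 0+3 = 3
i=3,k=2: odd sum, total = 3-2 = 1
i=3,k=3: even sum, total = 1+9 = 10
i=4,k=0: even sum, total = 10+0 = 10
i=4,k=1: odd sum, total = 10-1 = 9
i=4,k=2: even sum, total = 9+8 = 17
i=4,k=3: odd sum, total = 17-3 = 14
i=5,k=0: odd sum, total = 14-0 = 14
i=5,k=1: even sum, total = 14+5 = 19
i=5,k=2: odd sum, total = 19-2 = 17
i=5,k=3: even sum, total = 17+15 = 32
i=6,k=0: even sum, total = 32+0 = 32
i=6,k=1: odd sum, total = 32-1 = 31
i=6,k=2: even sum, total = 31+12 = 43
i=6,k=3: odd sum, total = 43-3 = 40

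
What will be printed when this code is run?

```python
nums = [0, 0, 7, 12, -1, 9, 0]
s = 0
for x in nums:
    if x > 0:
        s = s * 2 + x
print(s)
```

61

x=0: not >0
x=0: not >0
x=7: >0, s = 0*2+7 = 7
x=12: >0, s = 7*2+12 = 26
x=-1: not >0
x=9: >0, s = 26*2+9 = 61
x=0: not >0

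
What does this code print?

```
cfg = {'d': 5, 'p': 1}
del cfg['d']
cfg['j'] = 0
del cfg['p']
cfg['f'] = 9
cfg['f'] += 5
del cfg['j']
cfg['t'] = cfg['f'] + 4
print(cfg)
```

{'f': 14, 't': 18}

del 'd' → {'p': 1}
cfg['j'] = 0 → {'p': 1, 'j': 0}
del 'p' → {'j': 0}
cfg['f'] = 9 → {'j': 0, 'f': 9}
cfg['f'] = 9+5 = 14 → {'j': 0, 'f': 14}
del 'j' → {'f': 14}
cfg['t'] = cfg['f']+4 = 18 → {'f': 14, 't': 18}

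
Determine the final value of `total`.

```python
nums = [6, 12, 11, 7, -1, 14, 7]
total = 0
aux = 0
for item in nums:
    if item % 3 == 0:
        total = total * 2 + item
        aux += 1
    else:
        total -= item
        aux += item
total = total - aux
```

-54

item=6: %3==0, total = 0*2+6 = 6; aux=1
item=12: %3==0, total = 6*2+12 = 24; aux=2
item=11: not %3==0, total = 24-11 = 13; aux=13
item=7: not %3==0, total = 13-7 = 6; aux=20
item=-1: not %3==0, total = 6-(-1) = 7; aux=19
item=14: not %3==0, total = 7-14 = -7; aux=33
item=7: not %3==0, total = (-7)-7 = -14; aux=40
total-aux = (-14)-40 = -54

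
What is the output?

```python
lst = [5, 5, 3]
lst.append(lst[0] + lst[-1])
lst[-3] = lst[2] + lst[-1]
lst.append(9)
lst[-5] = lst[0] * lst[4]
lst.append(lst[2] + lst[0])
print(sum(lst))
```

124

append lst[0]+lst[-1] = 5+3 = 8 → [5, 5, 3, 8]
lst[-3] = lst[2]+lst[-1] = 3+8 = 11 → [5, 11, 3, 8]
append 9 → [5, 11, 3, 8, 9]
lst[-5] = lst[0]*lst[4] = 5*9 = 45 → [45, 11, 3, 8, 9]
append lst[2]+lst[0] = 3+45 = 48 → [45, 11, 3, 8, 9, 48]
sum = 124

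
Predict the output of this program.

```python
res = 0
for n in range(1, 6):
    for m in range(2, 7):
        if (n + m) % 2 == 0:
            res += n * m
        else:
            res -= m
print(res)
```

n=1,m=2: odd sum, res = 0-2 = -2
n=1,m=3: even sum, res = (-2)+3 = 1
n=1,m=4: odd sum, res = 1-4 = -3
n=1,m=5: even sum, res = (-3)+5 = 2
n=1,m=6: odd sum, res = 2-6 = -4
n=2,m=2: even sum, res = (-4)+4 = 0
n=2,m=3: odd sum, res = 0-3 = -3
n=2,m=4: even sum, res = (-3)+8 = 5
n=2,m=5: odd sum, res = 5-5 = 0
n=2,m=6: even sum, res = 0+12 = 12
n=3,m=2: odd sum, res = 12-2 = 10
n=3,m=3: even sum, res = 10+9 = 19
n=3,m=4: odd sum, res = 19-4 = 15
n=3,m=5: even sum, res = 15+15 = 30
n=3,m=6: odd sum, res = 30-6 = 24
n=4,m=2: even sum, res = 24+8 = 32
n=4,m=3: odd sum, res = 32-3 = 29
n=4,m=4: even sum, res = 29+16 = 45
n=4,m=5: odd sum, res = 45-5 = 40
n=4,m=6: even sum, res = 40+24 = 64
n=5,m=2: odd sum, res = 64-2 = 62
n=5,m=3: even sum, res = 62+15 = 77
n=5,m=4: odd sum, res = 77-4 = 73
n=5,m=5: even sum, res = 73+25 = 98
n=5,m=6: odd sum, res = 98-6 = 92

92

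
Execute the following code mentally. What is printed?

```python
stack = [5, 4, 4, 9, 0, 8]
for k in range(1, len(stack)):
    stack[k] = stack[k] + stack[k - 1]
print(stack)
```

[5, 9, 13, 22, 22, 30]

k=1: stack[1] = 4+5 = 9 → [5, 9, 4, 9, 0, 8]
k=2: stack[2] = 4+9 = 13 → [5, 9, 13, 9, 0, 8]
k=3: stack[3] = 9+13 = 22 → [5, 9, 13, 22, 0, 8]
k=4: stack[4] = 0+22 = 22 → [5, 9, 13, 22, 22, 8]
k=5: stack[5] = 8+22 = 30 → [5, 9, 13, 22, 22, 30]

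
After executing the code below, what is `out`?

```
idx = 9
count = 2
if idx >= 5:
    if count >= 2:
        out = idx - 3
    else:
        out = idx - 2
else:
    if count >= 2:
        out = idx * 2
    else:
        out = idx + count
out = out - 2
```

4

idx=9, count=2
idx >= 5 is True; count >= 2 is True
→ out = idx - 3 = 6
out = 6-2 = 4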